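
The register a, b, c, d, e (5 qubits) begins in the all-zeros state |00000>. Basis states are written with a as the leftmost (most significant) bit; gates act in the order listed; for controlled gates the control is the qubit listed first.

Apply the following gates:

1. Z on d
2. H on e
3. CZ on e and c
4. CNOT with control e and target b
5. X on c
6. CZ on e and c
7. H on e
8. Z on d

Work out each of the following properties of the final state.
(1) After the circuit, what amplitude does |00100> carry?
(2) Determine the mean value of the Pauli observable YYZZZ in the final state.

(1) The final state's coefficient on |00100> equals 1/2.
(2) The observable YYZZZ averages to 0.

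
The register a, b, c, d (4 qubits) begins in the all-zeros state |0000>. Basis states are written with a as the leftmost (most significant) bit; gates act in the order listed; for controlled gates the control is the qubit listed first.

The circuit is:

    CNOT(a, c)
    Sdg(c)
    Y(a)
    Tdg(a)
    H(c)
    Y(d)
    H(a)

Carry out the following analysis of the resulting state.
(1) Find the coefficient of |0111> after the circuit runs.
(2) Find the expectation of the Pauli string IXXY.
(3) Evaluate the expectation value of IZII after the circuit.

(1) The amplitude on |0111> is 0.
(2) The expectation value of IXXY is 0.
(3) The expectation value of IZII is 1.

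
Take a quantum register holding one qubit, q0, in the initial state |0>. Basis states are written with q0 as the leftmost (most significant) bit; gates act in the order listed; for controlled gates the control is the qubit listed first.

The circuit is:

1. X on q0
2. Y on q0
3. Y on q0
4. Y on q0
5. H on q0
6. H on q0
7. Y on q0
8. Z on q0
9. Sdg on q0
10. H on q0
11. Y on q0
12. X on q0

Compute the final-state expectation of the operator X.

The observable X averages to 1.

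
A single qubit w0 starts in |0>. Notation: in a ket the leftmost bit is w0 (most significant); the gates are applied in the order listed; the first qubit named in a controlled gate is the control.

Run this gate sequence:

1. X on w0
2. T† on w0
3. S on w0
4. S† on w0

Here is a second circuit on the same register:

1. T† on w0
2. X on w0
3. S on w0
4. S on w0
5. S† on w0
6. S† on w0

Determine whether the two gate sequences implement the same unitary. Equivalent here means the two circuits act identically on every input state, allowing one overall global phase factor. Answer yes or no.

No, they are not equivalent — no single phase factor reconciles the two unitaries.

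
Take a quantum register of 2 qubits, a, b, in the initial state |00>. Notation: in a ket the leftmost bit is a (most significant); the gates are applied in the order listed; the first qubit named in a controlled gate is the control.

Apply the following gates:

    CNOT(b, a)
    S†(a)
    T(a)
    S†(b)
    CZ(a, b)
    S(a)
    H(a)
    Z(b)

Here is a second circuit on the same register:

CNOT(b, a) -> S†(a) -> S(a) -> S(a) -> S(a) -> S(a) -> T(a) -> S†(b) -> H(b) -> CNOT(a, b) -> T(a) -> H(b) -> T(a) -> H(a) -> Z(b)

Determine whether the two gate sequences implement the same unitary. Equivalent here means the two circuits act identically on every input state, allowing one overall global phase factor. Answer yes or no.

Yes: on every input state the two circuits agree up to one overall phase factor.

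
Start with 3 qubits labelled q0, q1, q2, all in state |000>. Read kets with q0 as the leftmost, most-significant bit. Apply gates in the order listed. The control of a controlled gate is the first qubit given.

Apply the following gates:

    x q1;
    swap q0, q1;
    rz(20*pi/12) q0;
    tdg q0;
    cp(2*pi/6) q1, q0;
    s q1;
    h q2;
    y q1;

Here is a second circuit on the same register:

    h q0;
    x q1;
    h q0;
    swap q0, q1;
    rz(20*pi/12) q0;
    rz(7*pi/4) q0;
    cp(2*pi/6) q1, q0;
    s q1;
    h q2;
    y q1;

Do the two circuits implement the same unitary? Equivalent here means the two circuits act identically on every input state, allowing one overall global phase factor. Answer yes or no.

Yes, they are equivalent — the unitaries differ by at most a global phase.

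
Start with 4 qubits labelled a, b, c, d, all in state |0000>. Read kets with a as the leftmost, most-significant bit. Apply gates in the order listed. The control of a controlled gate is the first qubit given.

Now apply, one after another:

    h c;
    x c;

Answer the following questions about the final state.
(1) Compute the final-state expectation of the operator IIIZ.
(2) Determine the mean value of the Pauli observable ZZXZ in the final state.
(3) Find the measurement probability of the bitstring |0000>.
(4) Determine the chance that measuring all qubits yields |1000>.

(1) In the final state, IIIZ has expectation 1.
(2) The expectation value of ZZXZ is 1.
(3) The probability of measuring |0000> is 1/2.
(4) Outcome |1000> occurs with probability 0.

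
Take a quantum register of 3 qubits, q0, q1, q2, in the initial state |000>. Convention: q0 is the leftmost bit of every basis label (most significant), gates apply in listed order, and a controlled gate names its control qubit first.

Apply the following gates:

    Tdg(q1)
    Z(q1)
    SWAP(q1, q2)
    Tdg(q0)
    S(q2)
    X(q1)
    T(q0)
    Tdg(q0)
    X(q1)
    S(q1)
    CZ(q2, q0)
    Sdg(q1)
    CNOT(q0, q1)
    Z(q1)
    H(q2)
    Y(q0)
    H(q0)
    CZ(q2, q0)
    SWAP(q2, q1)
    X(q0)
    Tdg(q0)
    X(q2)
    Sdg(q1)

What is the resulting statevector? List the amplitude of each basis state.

The final amplitudes are 0 on |000>, -I/2 on |001>, 0 on |010>, 1/2 on |011>, 0 on |100>, exp(I*pi/4)/2 on |101>, 0 on |110>, -exp(3*I*pi/4)/2 on |111>.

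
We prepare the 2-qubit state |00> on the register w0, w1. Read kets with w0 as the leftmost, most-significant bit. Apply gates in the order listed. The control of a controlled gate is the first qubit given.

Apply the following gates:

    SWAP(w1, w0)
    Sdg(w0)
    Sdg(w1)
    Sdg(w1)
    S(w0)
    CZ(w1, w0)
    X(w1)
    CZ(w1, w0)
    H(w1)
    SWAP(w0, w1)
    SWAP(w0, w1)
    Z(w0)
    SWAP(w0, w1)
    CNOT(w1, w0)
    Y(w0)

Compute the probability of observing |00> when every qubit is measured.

The probability of measuring |00> is 1/2.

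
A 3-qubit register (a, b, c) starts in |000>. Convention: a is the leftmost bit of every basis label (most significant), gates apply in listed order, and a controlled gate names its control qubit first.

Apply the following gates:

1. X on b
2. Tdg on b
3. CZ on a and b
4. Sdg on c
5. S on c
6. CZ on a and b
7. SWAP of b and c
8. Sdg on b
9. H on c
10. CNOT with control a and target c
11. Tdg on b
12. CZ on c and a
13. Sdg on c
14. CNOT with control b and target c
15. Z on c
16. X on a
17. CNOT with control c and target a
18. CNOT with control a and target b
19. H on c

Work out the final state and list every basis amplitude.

The resulting statevector has amplitude -exp(I*pi/4)/2 on |000>, exp(I*pi/4)/2 on |001>, 0 on |010>, 0 on |011>, 0 on |100>, 0 on |101>, -exp(3*I*pi/4)/2 on |110>, -exp(3*I*pi/4)/2 on |111>. Key observation: gates 3-6 undo each other exactly, leaving only the rest of the circuit to track.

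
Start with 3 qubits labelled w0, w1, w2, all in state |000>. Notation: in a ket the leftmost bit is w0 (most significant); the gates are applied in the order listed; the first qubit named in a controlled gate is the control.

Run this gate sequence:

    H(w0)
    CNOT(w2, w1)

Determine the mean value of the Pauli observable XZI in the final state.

The expectation value of XZI is 1.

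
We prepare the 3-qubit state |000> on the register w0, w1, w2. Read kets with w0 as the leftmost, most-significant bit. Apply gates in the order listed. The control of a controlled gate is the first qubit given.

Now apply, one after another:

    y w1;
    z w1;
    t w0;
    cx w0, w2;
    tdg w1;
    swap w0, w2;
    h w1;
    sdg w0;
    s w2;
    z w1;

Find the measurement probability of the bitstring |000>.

Outcome |000> occurs with probability 1/2.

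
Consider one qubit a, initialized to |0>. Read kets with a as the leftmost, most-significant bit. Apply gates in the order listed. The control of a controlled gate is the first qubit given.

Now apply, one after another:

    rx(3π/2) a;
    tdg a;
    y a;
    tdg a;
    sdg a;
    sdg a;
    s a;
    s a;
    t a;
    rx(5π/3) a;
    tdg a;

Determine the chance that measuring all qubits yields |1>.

Outcome |1> occurs with probability sqrt(6)/8 + 1/2.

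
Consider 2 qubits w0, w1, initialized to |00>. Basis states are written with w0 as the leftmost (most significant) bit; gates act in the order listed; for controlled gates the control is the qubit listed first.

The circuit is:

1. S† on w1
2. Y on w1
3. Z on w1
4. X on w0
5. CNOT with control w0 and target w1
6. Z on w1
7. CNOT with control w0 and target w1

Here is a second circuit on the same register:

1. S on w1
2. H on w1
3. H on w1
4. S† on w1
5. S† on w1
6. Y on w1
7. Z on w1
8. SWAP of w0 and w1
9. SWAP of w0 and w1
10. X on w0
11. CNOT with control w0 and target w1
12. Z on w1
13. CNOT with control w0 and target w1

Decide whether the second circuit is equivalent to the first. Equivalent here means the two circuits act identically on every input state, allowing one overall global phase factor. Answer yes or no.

Yes — the two circuits implement the same unitary up to a global phase.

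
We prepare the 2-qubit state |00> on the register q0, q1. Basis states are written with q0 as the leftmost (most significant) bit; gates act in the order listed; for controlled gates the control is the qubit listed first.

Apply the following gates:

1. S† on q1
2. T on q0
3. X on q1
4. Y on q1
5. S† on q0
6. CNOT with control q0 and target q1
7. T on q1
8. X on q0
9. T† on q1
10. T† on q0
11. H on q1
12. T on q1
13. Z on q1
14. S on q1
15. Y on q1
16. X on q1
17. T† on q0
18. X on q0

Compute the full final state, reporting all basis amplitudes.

The resulting statevector has amplitude -sqrt(2)*I/2 on |00>, sqrt(2)*exp(I*pi/4)/2 on |01>, 0 on |10>, 0 on |11>.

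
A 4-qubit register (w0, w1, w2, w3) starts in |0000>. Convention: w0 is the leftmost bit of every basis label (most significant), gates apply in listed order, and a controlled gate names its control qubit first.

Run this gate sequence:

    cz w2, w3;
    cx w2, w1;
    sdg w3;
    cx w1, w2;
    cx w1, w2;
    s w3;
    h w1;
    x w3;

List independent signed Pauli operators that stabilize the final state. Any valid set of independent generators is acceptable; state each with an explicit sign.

The stabilizer group can be generated by +IXII, +ZIII, +IIZI, -IIIZ, among other valid generating sets. Key observation: steps 3-6 multiply out to the identity, so the circuit reduces to the remaining gates.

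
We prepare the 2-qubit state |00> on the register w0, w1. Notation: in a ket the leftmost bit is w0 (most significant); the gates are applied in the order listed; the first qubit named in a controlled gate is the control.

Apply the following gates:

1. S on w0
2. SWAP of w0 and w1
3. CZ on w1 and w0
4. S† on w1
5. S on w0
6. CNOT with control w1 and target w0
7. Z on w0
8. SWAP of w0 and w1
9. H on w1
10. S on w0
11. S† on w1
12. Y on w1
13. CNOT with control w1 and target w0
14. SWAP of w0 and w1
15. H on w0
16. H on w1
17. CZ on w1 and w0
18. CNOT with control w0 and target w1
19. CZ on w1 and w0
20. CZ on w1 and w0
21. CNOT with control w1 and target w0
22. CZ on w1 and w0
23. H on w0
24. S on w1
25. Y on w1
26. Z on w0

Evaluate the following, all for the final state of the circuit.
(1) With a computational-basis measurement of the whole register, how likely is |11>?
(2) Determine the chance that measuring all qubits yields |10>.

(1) The probability of measuring |11> is 1/2.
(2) A full measurement returns |10> with probability 1/2.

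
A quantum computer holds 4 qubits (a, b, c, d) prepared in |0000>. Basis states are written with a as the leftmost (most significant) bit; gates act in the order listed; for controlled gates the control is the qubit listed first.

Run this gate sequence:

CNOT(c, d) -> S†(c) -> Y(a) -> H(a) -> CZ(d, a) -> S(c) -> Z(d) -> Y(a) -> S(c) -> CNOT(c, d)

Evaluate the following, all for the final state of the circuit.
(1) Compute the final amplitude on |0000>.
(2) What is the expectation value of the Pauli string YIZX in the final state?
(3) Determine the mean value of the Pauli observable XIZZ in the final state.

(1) The final state's coefficient on |0000> equals -sqrt(2)/2.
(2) The observable YIZX averages to 0.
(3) The observable XIZZ averages to 1.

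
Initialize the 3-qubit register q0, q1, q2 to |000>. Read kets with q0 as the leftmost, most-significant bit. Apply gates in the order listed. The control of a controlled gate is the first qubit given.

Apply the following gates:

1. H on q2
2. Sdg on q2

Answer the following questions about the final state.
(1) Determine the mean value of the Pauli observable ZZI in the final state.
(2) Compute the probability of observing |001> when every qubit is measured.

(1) The observable ZZI averages to 1.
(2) The probability of measuring |001> is 1/2.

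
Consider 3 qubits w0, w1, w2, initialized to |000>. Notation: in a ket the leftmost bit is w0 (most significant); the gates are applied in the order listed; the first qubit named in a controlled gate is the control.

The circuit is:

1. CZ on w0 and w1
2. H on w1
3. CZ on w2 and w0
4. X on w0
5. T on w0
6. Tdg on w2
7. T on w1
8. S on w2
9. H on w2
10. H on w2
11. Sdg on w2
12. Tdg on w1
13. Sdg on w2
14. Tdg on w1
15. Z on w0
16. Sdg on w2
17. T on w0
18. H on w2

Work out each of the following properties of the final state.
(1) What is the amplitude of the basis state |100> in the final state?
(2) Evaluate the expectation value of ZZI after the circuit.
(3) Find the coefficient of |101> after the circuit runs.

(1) The amplitude on |100> is -I/2.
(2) The expectation value of ZZI is 0.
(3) |101> carries amplitude -I/2 in the final state.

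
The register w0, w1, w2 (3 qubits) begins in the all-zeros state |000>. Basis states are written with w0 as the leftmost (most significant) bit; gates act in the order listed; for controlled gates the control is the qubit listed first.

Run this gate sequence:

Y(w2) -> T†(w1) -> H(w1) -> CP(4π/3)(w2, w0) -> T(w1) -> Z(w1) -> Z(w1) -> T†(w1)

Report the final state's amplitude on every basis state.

After the circuit, the state carries amplitude sqrt(2)*I/2 on |001>, sqrt(2)*I/2 on |011>, and 0 on every other basis state.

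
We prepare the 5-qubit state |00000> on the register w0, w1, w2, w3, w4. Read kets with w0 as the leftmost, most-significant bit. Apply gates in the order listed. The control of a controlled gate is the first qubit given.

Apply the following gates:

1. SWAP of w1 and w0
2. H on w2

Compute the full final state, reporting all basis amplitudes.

The resulting statevector has amplitude sqrt(2)/2 on |00000>, sqrt(2)/2 on |00100>, and 0 on every other basis state.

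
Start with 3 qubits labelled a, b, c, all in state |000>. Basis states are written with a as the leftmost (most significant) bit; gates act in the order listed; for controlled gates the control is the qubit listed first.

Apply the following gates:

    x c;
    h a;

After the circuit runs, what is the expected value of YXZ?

The expectation value of YXZ is 0.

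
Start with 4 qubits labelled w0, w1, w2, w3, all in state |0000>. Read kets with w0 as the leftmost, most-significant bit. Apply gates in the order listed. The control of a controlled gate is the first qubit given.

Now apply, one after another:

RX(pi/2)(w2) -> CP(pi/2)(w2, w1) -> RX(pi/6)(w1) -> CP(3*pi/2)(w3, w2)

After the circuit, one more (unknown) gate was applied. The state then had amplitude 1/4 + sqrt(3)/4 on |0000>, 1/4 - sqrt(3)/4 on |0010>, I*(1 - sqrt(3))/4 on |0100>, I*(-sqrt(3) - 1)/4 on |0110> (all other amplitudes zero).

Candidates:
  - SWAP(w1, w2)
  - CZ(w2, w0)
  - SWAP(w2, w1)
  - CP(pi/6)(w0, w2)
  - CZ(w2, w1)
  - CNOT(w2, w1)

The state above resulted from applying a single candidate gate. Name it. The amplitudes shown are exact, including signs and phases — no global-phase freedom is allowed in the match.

It was CNOT(w2, w1) that produced the state shown.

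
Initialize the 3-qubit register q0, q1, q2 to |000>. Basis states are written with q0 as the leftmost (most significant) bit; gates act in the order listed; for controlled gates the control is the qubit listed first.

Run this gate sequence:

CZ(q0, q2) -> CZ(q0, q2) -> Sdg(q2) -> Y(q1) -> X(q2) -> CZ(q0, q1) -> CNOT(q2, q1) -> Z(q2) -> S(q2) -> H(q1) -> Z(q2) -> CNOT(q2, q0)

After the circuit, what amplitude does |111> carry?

The amplitude on |111> is -sqrt(2)/2.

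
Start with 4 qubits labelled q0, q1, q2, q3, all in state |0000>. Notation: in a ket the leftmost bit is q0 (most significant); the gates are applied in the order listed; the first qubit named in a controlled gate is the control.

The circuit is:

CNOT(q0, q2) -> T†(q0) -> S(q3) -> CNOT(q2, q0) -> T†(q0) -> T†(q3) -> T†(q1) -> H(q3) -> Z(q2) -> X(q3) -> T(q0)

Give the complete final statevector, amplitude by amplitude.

The resulting statevector has amplitude sqrt(2)/2 on |0000>, sqrt(2)/2 on |0001>, and 0 on every other basis state.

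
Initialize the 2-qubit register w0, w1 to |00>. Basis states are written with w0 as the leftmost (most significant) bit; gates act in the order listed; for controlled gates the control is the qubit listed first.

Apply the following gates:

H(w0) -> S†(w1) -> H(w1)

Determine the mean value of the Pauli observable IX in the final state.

The expectation value of IX is 1.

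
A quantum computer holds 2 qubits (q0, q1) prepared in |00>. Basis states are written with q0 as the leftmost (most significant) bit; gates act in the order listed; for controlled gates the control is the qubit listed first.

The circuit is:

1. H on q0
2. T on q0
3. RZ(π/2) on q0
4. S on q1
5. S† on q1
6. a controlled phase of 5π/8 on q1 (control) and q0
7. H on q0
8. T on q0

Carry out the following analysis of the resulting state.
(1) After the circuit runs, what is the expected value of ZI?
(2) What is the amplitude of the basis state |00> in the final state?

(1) The expectation value of ZI is -sqrt(2)/2.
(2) The amplitude on |00> is -exp(3*I*pi/4)/2 + I/2.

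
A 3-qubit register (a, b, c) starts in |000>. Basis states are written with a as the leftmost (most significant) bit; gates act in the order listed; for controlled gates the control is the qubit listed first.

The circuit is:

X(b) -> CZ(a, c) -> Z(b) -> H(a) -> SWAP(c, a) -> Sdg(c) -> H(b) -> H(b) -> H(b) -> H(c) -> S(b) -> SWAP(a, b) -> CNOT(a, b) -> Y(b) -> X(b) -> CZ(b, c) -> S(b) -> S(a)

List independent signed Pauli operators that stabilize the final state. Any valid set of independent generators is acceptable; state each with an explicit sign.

The final state is stabilized by the group generated by -XYZ, +IZY, +ZZI; other independent generating sets are equally valid.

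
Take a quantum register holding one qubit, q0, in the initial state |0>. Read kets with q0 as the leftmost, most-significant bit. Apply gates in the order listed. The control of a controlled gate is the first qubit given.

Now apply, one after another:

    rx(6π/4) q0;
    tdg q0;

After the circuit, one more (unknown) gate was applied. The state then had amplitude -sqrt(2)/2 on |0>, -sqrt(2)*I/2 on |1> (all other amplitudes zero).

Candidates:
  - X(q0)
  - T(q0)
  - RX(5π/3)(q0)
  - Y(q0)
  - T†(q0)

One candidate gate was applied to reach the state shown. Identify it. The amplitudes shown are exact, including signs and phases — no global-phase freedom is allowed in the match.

The applied gate was T(q0).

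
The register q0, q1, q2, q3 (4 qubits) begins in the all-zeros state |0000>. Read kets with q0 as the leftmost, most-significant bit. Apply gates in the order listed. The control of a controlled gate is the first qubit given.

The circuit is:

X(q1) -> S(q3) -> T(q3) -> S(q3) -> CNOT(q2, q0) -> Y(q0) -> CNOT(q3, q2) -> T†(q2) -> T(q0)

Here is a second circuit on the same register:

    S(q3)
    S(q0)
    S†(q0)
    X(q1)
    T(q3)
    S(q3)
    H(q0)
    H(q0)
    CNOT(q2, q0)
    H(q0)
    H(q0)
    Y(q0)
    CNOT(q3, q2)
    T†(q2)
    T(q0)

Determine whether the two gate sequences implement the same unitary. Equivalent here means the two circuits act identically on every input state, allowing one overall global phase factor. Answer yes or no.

Yes — the two circuits implement the same unitary up to a global phase.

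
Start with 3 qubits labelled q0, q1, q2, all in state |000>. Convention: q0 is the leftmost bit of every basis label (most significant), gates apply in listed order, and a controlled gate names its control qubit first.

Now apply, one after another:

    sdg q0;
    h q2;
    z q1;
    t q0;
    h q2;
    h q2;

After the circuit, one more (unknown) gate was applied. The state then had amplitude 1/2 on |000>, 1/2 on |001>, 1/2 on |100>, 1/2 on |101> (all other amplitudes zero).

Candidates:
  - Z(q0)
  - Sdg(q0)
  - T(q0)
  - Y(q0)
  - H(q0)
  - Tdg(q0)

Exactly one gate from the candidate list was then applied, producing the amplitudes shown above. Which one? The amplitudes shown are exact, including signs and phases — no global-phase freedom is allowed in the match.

The unique candidate consistent with the amplitudes is H(q0). Key observation: the block from step 5 through step 6 cancels to the identity and can be dropped.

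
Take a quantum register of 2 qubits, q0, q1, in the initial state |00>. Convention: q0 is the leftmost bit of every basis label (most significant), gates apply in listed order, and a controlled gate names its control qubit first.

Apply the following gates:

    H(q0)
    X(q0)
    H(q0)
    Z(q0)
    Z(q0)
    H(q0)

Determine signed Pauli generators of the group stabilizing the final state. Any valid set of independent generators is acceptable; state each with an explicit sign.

The stabilizer group can be generated by +XI, +IZ, among other valid generating sets. Key observation: gates 1-4 undo each other exactly, leaving only the rest of the circuit to track.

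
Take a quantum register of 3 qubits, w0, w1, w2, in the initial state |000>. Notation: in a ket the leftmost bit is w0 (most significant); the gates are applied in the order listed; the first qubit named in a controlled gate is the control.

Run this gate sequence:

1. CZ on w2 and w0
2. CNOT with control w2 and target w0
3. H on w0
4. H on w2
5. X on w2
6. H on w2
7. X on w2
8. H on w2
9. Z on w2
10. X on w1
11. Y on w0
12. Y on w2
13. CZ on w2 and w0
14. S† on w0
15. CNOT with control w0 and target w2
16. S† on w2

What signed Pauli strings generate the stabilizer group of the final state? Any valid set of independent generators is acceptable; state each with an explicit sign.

One valid set of independent stabilizer generators is +YIZ, +ZIY, -IZI (any independent generating set of the same group is equally correct). Key observation: steps 6-9 multiply out to the identity, so the circuit reduces to the remaining gates.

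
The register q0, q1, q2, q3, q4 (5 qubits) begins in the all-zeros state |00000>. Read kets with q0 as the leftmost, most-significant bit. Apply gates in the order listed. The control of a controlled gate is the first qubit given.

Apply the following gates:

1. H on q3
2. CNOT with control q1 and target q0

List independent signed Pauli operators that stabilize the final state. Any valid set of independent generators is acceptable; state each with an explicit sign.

The final state is stabilized by the group generated by +IIIXI, +ZIIII, +IZIII, +IIZII, +IIIIZ; other independent generating sets are equally valid.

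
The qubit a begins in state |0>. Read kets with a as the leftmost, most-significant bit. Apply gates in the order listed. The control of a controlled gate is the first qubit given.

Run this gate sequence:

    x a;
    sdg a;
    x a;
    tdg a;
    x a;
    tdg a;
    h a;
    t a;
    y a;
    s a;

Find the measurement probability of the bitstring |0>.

The probability of measuring |0> is 1/2.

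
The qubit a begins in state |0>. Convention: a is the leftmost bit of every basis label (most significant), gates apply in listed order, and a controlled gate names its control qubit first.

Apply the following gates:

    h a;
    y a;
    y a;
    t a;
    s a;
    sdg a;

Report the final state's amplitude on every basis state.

The final amplitudes are sqrt(2)/2 on |0>, sqrt(2)*exp(I*pi/4)/2 on |1>.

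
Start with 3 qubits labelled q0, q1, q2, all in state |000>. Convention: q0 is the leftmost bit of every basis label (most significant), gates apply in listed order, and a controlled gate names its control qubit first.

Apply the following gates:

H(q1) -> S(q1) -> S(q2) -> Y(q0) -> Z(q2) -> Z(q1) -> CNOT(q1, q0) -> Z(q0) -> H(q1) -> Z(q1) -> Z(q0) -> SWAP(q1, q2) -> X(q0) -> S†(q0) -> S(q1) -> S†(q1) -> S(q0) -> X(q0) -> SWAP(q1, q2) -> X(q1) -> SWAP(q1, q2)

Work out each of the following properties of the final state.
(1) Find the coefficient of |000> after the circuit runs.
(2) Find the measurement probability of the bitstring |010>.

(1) The amplitude on |000> is 1/2.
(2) Outcome |010> occurs with probability 0.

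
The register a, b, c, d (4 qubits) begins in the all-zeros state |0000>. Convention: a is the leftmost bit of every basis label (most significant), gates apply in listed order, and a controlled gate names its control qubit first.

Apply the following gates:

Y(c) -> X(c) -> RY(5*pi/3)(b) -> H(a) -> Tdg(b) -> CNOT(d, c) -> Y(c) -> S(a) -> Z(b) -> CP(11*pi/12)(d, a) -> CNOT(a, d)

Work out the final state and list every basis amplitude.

After the circuit, the state carries amplitude sqrt(6)/4 on |0010>, -sqrt(2)*exp(3*I*pi/4)/4 on |0110>, sqrt(6)*I/4 on |1011>, sqrt(2)*exp(I*pi/4)/4 on |1111>, and 0 on every other basis state.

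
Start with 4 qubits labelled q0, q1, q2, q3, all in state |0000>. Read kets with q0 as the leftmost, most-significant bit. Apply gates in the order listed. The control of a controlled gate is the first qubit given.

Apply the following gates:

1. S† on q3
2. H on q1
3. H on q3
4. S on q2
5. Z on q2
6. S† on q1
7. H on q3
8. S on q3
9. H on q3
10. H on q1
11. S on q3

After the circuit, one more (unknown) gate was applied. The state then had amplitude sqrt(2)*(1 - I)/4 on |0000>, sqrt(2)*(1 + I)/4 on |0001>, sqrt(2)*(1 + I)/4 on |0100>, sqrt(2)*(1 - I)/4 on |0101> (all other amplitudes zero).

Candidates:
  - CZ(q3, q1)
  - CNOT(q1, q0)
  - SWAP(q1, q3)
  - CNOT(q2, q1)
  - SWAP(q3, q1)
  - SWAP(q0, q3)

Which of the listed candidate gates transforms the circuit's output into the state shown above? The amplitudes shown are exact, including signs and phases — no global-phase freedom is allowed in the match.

The unique candidate consistent with the amplitudes is CZ(q3, q1).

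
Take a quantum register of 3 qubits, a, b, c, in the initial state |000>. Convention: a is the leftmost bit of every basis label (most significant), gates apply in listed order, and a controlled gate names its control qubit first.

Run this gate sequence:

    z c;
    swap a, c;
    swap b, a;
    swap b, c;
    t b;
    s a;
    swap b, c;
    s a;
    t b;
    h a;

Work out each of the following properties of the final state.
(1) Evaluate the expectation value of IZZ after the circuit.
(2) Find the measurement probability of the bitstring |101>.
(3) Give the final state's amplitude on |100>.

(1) In the final state, IZZ has expectation 1.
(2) A full measurement returns |101> with probability 0.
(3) The amplitude on |100> is sqrt(2)/2.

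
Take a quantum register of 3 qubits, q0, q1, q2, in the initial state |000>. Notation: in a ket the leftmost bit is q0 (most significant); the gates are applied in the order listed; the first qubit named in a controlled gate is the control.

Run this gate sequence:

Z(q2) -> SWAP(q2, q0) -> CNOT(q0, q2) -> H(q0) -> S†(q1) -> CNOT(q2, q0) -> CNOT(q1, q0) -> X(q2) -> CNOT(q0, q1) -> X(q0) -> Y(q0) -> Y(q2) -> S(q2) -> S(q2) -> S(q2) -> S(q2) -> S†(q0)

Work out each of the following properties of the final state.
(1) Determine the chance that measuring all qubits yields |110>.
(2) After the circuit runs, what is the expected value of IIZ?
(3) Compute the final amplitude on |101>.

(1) A full measurement returns |110> with probability 1/2.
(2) The expectation value of IIZ is 1.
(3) The final state's coefficient on |101> equals 0.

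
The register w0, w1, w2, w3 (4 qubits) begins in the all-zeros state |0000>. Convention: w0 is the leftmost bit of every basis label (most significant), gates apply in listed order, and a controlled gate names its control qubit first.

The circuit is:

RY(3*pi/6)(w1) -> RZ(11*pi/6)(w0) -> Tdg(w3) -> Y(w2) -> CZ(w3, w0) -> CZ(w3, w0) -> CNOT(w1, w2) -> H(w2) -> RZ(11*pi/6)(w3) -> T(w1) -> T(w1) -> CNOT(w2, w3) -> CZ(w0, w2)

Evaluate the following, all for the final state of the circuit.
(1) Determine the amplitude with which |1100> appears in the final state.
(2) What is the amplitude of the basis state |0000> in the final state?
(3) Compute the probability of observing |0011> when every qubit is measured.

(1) The final state's coefficient on |1100> equals 0. Key observation: gates 5-6 undo each other exactly, leaving only the rest of the circuit to track.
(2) The amplitude on |0000> is exp(2*I*pi/3)/2.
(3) Outcome |0011> occurs with probability 1/4.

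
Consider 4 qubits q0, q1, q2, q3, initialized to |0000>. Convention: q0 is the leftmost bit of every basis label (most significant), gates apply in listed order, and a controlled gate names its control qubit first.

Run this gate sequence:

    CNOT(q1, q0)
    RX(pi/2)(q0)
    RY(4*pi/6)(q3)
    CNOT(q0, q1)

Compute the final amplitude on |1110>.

|1110> carries amplitude 0 in the final state.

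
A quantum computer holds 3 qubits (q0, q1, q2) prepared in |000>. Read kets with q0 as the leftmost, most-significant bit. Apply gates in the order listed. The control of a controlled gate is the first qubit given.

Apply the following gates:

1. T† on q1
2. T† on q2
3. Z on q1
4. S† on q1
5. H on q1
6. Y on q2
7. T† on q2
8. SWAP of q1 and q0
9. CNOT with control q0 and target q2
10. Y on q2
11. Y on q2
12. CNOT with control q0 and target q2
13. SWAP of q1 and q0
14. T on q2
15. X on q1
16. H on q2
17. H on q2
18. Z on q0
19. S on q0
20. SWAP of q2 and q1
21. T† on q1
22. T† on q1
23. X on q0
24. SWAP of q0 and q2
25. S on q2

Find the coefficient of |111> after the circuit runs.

The amplitude on |111> is sqrt(2)*I/2.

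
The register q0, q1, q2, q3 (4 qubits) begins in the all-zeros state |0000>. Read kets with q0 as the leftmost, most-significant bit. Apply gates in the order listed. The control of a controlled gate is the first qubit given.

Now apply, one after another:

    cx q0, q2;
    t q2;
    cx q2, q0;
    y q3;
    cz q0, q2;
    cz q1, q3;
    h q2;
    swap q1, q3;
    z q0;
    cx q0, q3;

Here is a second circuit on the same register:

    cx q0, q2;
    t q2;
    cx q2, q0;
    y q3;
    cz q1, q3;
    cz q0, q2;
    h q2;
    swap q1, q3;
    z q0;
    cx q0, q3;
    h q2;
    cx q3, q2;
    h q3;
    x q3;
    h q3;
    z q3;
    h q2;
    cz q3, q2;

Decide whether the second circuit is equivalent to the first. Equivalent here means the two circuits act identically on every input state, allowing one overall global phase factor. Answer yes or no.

Yes, they are equivalent — the unitaries differ by at most a global phase.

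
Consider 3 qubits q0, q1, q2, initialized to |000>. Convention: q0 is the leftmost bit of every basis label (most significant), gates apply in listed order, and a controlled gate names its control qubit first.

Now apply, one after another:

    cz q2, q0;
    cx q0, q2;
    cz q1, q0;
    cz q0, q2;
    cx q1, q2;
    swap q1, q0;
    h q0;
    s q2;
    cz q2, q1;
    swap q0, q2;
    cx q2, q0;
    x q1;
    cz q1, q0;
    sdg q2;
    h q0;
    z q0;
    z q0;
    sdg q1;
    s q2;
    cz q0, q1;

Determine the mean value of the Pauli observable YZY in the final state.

The observable YZY averages to -1.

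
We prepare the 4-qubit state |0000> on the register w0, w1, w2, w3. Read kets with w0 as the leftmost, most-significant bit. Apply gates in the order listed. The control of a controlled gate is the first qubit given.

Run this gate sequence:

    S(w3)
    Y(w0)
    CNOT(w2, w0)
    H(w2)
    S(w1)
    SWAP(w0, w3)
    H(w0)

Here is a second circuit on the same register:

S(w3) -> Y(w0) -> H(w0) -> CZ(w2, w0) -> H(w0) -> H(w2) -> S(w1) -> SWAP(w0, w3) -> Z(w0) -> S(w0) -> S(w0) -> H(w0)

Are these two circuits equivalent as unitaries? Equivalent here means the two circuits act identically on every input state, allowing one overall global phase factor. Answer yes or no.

Yes — the two circuits implement the same unitary up to a global phase.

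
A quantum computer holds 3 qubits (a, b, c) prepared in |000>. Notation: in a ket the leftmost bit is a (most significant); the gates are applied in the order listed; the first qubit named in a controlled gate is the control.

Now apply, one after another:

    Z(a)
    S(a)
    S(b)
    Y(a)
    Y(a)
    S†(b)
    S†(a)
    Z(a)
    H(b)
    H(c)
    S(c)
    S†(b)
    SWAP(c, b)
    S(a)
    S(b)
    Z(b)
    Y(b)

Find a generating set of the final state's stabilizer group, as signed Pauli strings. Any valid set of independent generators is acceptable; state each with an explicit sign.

The stabilizer group can be generated by -IXI, -IIY, +ZII, among other valid generating sets.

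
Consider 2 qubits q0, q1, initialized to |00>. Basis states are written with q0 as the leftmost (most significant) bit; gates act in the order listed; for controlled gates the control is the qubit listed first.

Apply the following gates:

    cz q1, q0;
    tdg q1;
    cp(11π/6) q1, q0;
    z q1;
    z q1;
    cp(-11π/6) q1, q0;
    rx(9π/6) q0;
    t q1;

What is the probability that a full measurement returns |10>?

Outcome |10> occurs with probability 1/2. Key observation: steps 3-6 multiply out to the identity, so the circuit reduces to the remaining gates.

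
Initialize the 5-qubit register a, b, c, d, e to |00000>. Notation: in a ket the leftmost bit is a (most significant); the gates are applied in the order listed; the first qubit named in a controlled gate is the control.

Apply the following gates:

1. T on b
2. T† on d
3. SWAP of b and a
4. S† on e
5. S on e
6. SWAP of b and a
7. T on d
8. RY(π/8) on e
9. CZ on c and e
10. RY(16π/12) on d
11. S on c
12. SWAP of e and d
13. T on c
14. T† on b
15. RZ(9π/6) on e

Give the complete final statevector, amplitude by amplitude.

The resulting statevector has amplitude exp(I*pi/4)*cos(pi/16)/2 on |00000>, sqrt(3)*exp(3*I*pi/4)*cos(pi/16)/2 on |00001>, exp(I*pi/4)*sin(pi/16)/2 on |00010>, sqrt(3)*exp(3*I*pi/4)*sin(pi/16)/2 on |00011>, and 0 on every other basis state. Key observation: steps 2-7 multiply out to the identity, so the circuit reduces to the remaining gates.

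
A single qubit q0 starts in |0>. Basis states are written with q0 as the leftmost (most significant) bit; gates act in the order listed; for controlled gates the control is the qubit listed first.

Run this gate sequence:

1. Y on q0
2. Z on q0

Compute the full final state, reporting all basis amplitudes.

The resulting statevector has amplitude 0 on |0>, -I on |1>.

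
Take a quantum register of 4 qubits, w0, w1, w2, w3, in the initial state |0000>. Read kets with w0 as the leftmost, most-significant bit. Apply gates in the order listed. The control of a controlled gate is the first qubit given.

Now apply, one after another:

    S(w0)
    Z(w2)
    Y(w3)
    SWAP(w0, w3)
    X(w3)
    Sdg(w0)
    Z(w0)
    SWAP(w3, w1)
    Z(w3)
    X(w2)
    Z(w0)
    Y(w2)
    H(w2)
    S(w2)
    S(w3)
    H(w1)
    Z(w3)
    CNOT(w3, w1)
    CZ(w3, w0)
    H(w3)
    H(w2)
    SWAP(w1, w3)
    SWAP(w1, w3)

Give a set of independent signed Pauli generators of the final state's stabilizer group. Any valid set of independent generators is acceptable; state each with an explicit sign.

The final state is stabilized by the group generated by -IXII, -IIYI, +IIIX, -ZIII; other independent generating sets are equally valid.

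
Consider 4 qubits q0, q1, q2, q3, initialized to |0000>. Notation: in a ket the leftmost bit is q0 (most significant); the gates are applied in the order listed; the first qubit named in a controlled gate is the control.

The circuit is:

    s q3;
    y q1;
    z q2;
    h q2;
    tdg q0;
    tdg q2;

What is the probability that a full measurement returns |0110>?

Outcome |0110> occurs with probability 1/2.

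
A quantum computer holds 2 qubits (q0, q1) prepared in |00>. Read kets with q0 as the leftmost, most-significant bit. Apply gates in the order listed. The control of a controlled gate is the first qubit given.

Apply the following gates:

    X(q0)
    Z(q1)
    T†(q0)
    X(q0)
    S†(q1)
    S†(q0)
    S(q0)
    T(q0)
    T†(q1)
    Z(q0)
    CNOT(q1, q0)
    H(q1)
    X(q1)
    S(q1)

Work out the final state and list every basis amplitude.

The resulting statevector has amplitude -sqrt(2)*exp(3*I*pi/4)/2 on |00>, sqrt(2)*exp(I*pi/4)/2 on |01>, 0 on |10>, 0 on |11>.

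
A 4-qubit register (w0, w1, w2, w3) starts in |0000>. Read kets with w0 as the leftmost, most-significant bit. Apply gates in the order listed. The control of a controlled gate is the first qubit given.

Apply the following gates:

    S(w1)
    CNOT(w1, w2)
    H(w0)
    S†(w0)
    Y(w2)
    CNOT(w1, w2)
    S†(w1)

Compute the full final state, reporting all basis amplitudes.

The final amplitudes are sqrt(2)*I/2 on |0010>, sqrt(2)/2 on |1010>, and 0 on every other basis state.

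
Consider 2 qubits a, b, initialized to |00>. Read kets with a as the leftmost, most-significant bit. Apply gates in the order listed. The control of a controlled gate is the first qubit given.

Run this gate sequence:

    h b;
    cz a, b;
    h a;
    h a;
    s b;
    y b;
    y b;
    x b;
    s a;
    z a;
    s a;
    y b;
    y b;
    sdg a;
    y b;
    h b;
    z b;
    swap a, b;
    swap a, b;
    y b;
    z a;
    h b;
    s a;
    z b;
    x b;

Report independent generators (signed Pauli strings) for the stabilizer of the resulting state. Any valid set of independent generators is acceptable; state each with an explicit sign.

The final state is stabilized by the group generated by +IY, +ZI; other independent generating sets are equally valid.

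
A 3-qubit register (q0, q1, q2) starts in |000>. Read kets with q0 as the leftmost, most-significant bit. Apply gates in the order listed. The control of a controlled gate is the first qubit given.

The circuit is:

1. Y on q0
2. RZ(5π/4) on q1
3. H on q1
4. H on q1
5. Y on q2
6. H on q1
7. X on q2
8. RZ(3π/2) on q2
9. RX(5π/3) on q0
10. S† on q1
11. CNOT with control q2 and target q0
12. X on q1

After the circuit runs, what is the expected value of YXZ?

In the final state, YXZ has expectation 0.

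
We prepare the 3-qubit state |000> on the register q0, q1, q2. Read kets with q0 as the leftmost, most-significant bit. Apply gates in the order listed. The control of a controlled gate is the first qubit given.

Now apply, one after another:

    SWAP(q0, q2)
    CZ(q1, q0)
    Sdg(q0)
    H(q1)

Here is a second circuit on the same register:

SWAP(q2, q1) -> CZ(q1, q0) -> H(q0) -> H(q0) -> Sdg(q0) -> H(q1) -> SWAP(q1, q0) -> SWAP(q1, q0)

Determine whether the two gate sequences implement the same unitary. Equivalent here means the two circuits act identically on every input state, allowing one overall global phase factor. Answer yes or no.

No: there is an input state on which the two circuits produce genuinely different outputs (not merely differing by a phase).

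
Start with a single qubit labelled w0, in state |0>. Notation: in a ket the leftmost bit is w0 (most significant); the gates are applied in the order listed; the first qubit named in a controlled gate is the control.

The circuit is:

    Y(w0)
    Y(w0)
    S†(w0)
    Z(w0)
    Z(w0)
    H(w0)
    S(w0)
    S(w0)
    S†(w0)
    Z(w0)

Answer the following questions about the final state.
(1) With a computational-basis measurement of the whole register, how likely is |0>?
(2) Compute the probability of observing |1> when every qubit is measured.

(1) A full measurement returns |0> with probability 1/2. Key observation: the block from step 8 through step 9 cancels to the identity and can be dropped.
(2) A full measurement returns |1> with probability 1/2.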